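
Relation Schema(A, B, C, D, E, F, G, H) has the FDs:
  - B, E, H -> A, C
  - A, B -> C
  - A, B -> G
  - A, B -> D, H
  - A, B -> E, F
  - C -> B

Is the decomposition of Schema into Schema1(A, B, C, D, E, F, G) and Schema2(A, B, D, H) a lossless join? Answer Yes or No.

Schema1 ∩ Schema2 = {A, B, D}; its closure under F is {A, B, C, D, E, F, G, H}.
Schema1 is contained in that closure, so Schema1 ∩ Schema2 -> Schema1 holds and the join is lossless.

Yes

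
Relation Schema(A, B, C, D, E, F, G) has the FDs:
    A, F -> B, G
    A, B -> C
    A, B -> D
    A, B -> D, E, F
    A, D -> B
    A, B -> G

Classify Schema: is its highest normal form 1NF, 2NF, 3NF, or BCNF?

Candidate keys: {A, B}, {A, D}, {A, F}. Prime attributes: {A, B, D, F}.
Each dependency's left side is a superkey — BCNF holds.

BCNF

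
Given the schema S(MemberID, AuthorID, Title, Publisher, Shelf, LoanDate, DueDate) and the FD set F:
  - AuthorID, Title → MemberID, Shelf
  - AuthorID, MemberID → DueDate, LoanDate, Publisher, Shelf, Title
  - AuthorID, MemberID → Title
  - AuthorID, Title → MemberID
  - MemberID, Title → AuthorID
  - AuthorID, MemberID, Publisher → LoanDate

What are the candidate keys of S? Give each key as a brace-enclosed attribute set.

Closure of {AuthorID, MemberID} is {AuthorID, DueDate, LoanDate, MemberID, Publisher, Shelf, Title}, the whole schema; {AuthorID, MemberID} is a candidate key.
Closure of {AuthorID, Title} is {AuthorID, DueDate, LoanDate, MemberID, Publisher, Shelf, Title}, the whole schema; {AuthorID, Title} is a candidate key.
Closure of {MemberID, Title} is {AuthorID, DueDate, LoanDate, MemberID, Publisher, Shelf, Title}, the whole schema; {MemberID, Title} is a candidate key.
Any other superkey properly contains one of these, so there are no further candidate keys.

{AuthorID, MemberID}, {AuthorID, Title}, {MemberID, Title}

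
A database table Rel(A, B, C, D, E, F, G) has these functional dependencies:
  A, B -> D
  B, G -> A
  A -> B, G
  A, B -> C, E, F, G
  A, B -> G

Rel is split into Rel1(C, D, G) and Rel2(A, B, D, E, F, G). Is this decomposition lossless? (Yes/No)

The shared attributes are {D, G} and {D, G}⁺ = {D, G}.
The closure covers neither Rel1 nor Rel2 entirely; the join is not lossless.

No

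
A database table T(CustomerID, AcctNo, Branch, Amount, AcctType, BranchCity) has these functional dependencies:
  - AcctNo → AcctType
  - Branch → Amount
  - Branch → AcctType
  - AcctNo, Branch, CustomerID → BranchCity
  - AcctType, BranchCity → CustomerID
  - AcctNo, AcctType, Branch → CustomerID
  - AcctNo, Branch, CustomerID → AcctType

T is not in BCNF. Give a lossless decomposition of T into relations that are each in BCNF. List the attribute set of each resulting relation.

{AcctNo, AcctType}; {AcctNo, Branch, BranchCity}; {AcctNo, BranchCity, CustomerID}; {Amount, Branch}

Candidate key of the original relation: {AcctNo, Branch}.
{AcctNo, AcctType, Amount, Branch, BranchCity, CustomerID}: {AcctNo} determines {AcctNo, AcctType} here but is not a superkey — split on AcctNo → AcctType, giving {AcctNo, AcctType} and {AcctNo, Amount, Branch, BranchCity, CustomerID}.
{AcctNo, AcctType}: every determinant is a superkey — BCNF.
{AcctNo, Amount, Branch, BranchCity, CustomerID}: {Branch} determines {Amount, Branch} here but is not a superkey — split on Branch → Amount, giving {Amount, Branch} and {AcctNo, Branch, BranchCity, CustomerID}.
{Amount, Branch}: every determinant is a superkey — BCNF.
{AcctNo, Branch, BranchCity, CustomerID}: {AcctNo, BranchCity} determines {AcctNo, BranchCity, CustomerID} here but is not a superkey — split on AcctNo, BranchCity → CustomerID, giving {AcctNo, BranchCity, CustomerID} and {AcctNo, Branch, BranchCity}.
{AcctNo, BranchCity, CustomerID}: every determinant is a superkey — BCNF.
{AcctNo, Branch, BranchCity}: every determinant is a superkey — BCNF.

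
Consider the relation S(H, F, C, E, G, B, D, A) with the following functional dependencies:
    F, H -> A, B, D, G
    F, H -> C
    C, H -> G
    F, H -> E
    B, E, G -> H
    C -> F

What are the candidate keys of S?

{B, C, E, G}, {B, E, F, G}, {C, H}, {F, H}

{C, H}⁺ = {A, B, C, D, E, F, G, H} — all of the relation — so {C, H} is a candidate key.
{F, H}⁺ = {A, B, C, D, E, F, G, H} — all of the relation — so {F, H} is a candidate key.
{B, C, E, G}⁺ = {A, B, C, D, E, F, G, H} — all of the relation — so {B, C, E, G} is a candidate key.
{B, E, F, G}⁺ = {A, B, C, D, E, F, G, H} — all of the relation — so {B, E, F, G} is a candidate key.
These are minimal and exhaustive — every other superkey contains one of them.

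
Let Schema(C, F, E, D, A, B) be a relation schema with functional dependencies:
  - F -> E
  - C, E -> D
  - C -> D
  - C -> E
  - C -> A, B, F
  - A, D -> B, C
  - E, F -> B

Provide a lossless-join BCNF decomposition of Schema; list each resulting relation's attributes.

Candidate keys of the original relation: {A, D}, {C}.
In {A, B, C, D, E, F}, {F} is not a superkey ({F}⁺ restricted to this set is {B, E, F}), so split on F -> B, E into {B, E, F} and {A, C, D, F}.
{B, E, F} is in BCNF.
{A, C, D, F} is in BCNF.

{A, C, D, F}; {B, E, F}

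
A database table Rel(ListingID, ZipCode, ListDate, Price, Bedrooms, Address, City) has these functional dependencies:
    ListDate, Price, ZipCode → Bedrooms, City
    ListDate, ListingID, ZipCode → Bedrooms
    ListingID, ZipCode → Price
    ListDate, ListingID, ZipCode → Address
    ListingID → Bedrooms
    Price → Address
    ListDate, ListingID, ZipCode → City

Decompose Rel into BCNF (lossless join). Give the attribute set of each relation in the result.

Candidate key of the original relation: {ListDate, ListingID, ZipCode}.
In {Address, Bedrooms, City, ListDate, ListingID, Price, ZipCode}, {ListDate, Price, ZipCode} is not a superkey ({ListDate, Price, ZipCode}⁺ restricted to this set is {Address, Bedrooms, City, ListDate, Price, ZipCode}), so split on ListDate, Price, ZipCode → Address, Bedrooms, City into {Address, Bedrooms, City, ListDate, Price, ZipCode} and {ListDate, ListingID, Price, ZipCode}.
In {Address, Bedrooms, City, ListDate, Price, ZipCode}, {Price} is not a superkey ({Price}⁺ restricted to this set is {Address, Price}), so split on Price → Address into {Address, Price} and {Bedrooms, City, ListDate, Price, ZipCode}.
{Address, Price}: every determinant is a superkey — BCNF.
{Bedrooms, City, ListDate, Price, ZipCode}: every determinant is a superkey — BCNF.
In {ListDate, ListingID, Price, ZipCode}, {ListingID, ZipCode} is not a superkey ({ListingID, ZipCode}⁺ restricted to this set is {ListingID, Price, ZipCode}), so split on ListingID, ZipCode → Price into {ListingID, Price, ZipCode} and {ListDate, ListingID, ZipCode}.
{ListingID, Price, ZipCode}: every determinant is a superkey — BCNF.
{ListDate, ListingID, ZipCode}: every determinant is a superkey — BCNF.

{Address, Price}; {Bedrooms, City, ListDate, Price, ZipCode}; {ListDate, ListingID, ZipCode}; {ListingID, Price, ZipCode}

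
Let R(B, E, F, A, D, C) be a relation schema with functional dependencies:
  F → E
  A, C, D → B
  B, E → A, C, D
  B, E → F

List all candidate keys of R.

{A, C, D, E}, {A, C, D, F}, {B, E}, {B, F}

{B, E}⁺ = {A, B, C, D, E, F} — all of the relation — so {B, E} is a candidate key.
{B, F}⁺ = {A, B, C, D, E, F} — all of the relation — so {B, F} is a candidate key.
{A, C, D, E}⁺ = {A, B, C, D, E, F} — all of the relation — so {A, C, D, E} is a candidate key.
{A, C, D, F}⁺ = {A, B, C, D, E, F} — all of the relation — so {A, C, D, F} is a candidate key.
No proper subset of any of these is a key, and no other minimal superkey exists.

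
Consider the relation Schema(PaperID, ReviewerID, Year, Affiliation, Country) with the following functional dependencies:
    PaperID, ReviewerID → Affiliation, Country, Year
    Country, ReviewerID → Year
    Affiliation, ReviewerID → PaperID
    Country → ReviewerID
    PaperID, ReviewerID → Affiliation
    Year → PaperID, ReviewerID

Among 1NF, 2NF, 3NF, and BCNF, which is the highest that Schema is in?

Candidate keys: {Affiliation, ReviewerID}, {Country}, {PaperID, ReviewerID}, {Year}. Prime attributes: {Affiliation, Country, PaperID, ReviewerID, Year}.
The left-hand side of every FD is a superkey, so BCNF is satisfied.

BCNF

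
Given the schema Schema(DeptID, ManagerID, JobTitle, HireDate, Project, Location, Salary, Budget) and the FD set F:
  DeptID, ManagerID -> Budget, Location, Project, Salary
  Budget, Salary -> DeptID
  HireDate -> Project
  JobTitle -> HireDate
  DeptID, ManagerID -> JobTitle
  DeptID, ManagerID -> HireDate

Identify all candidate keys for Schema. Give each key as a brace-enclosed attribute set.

Attributes never on any right-hand side: {ManagerID} — every candidate key must contain it.
{DeptID, ManagerID}⁺ = {Budget, DeptID, HireDate, JobTitle, Location, ManagerID, Project, Salary}, which is every attribute, so {DeptID, ManagerID} is a candidate key.
{Budget, ManagerID, Salary}⁺ = {Budget, DeptID, HireDate, JobTitle, Location, ManagerID, Project, Salary}, which is every attribute, so {Budget, ManagerID, Salary} is a candidate key.
Any other superkey properly contains one of these, so there are no further candidate keys.

{Budget, ManagerID, Salary}, {DeptID, ManagerID}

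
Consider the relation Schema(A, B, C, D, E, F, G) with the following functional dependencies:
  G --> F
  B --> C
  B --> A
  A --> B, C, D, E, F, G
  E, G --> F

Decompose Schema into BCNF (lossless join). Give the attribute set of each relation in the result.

Candidate keys of the original relation: {A}, {B}.
{A, B, C, D, E, F, G}: {G} determines {F, G} here but is not a superkey — split on G --> F, giving {F, G} and {A, B, C, D, E, G}.
{F, G} is in BCNF.
{A, B, C, D, E, G} is in BCNF.

{A, B, C, D, E, G}; {F, G}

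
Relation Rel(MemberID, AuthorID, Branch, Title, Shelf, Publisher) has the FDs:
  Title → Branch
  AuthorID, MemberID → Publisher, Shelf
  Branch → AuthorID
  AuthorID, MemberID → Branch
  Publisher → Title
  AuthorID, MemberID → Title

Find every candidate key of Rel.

No FD produces {MemberID}, so it must be in every candidate key.
{AuthorID, MemberID}⁺ = {AuthorID, Branch, MemberID, Publisher, Shelf, Title} — all of the relation — so {AuthorID, MemberID} is a candidate key.
{Branch, MemberID}⁺ = {AuthorID, Branch, MemberID, Publisher, Shelf, Title} — all of the relation — so {Branch, MemberID} is a candidate key.
{MemberID, Publisher}⁺ = {AuthorID, Branch, MemberID, Publisher, Shelf, Title} — all of the relation — so {MemberID, Publisher} is a candidate key.
{MemberID, Title}⁺ = {AuthorID, Branch, MemberID, Publisher, Shelf, Title} — all of the relation — so {MemberID, Title} is a candidate key.
These are minimal and exhaustive — every other superkey contains one of them.

{AuthorID, MemberID}, {Branch, MemberID}, {MemberID, Publisher}, {MemberID, Title}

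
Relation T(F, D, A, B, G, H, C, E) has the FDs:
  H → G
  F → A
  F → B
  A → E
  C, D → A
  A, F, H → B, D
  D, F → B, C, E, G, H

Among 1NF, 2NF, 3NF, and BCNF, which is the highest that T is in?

Candidate keys: {D, F}, {F, H}. Prime attributes: {D, F, H}.
H → G: {H}⁺ = {G, H}, which is not all of the attributes, so the left side is not a superkey — BCNF is violated.
H → G determines the non-prime attribute {G} from a non-superkey — 3NF is violated.
{F} is a proper subset of the key {D, F}, and {F}⁺ contains the non-prime attributes {A, B, E} — a partial dependency, so 2NF is violated.

1NF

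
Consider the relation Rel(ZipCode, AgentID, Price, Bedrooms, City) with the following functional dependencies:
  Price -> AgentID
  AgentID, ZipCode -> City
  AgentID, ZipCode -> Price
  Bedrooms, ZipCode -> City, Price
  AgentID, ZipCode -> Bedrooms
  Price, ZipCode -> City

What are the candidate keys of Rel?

{AgentID, ZipCode}, {Bedrooms, ZipCode}, {Price, ZipCode}

{ZipCode} never appears on the right of any FD, so every key must include it.
{AgentID, ZipCode} is a candidate key since {AgentID, ZipCode}⁺ = {AgentID, Bedrooms, City, Price, ZipCode} covers every attribute.
{Bedrooms, ZipCode} is a candidate key since {Bedrooms, ZipCode}⁺ = {AgentID, Bedrooms, City, Price, ZipCode} covers every attribute.
{Price, ZipCode} is a candidate key since {Price, ZipCode}⁺ = {AgentID, Bedrooms, City, Price, ZipCode} covers every attribute.
No proper subset of any of these is a key, and no other minimal superkey exists.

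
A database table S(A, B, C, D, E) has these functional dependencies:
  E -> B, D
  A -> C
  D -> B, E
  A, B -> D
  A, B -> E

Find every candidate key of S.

Attributes never on any right-hand side: {A} — every candidate key must contain it.
Closure of {A, B} is {A, B, C, D, E}, the whole schema; {A, B} is a candidate key.
Closure of {A, D} is {A, B, C, D, E}, the whole schema; {A, D} is a candidate key.
Closure of {A, E} is {A, B, C, D, E}, the whole schema; {A, E} is a candidate key.
No proper subset of any of these is a key, and no other minimal superkey exists.

{A, B}, {A, D}, {A, E}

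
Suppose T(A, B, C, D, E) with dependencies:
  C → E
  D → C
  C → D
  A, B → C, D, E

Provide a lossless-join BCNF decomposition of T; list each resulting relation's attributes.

{A, B, C}; {C, D, E}

Candidate key of the original relation: {A, B}.
{A, B, C, D, E}: {C} determines {C, D, E} here but is not a superkey — split on C → D, E, giving {C, D, E} and {A, B, C}.
{C, D, E}: every determinant is a superkey — BCNF.
{A, B, C}: every determinant is a superkey — BCNF.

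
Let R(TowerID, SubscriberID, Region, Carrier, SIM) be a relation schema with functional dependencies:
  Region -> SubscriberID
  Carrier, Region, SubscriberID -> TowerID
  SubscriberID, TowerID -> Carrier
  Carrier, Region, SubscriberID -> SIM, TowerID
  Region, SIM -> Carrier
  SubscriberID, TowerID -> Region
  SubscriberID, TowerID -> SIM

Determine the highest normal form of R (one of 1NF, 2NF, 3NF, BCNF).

3NF

Candidate keys: {Carrier, Region}, {Region, SIM}, {Region, TowerID}, {SubscriberID, TowerID}. Prime attributes: {Carrier, Region, SIM, SubscriberID, TowerID}.
Region -> SubscriberID: {Region}⁺ = {Region, SubscriberID}, which is not all of the attributes, so the left side is not a superkey — BCNF is violated.
But every attribute on its right side ({SubscriberID}) is prime, and the same holds for every other non-superkey FD, so 3NF still holds.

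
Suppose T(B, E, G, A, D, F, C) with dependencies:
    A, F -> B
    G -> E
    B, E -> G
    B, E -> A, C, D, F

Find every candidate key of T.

{A, E, F}, {A, F, G}, {B, E}, {B, G}

{B, E} is a candidate key since {B, E}⁺ = {A, B, C, D, E, F, G} covers every attribute.
{B, G} is a candidate key since {B, G}⁺ = {A, B, C, D, E, F, G} covers every attribute.
{A, E, F} is a candidate key since {A, E, F}⁺ = {A, B, C, D, E, F, G} covers every attribute.
{A, F, G} is a candidate key since {A, F, G}⁺ = {A, B, C, D, E, F, G} covers every attribute.
These are minimal and exhaustive — every other superkey contains one of them.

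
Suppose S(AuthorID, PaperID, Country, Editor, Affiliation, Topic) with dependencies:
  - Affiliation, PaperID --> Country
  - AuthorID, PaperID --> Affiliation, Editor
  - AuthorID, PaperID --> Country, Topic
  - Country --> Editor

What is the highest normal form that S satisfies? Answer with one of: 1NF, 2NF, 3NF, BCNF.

Candidate key: {AuthorID, PaperID}. Prime attributes: {AuthorID, PaperID}.
Affiliation, PaperID --> Country breaks BCNF: {Affiliation, PaperID}⁺ = {Affiliation, Country, Editor, PaperID}, so {Affiliation, PaperID} is not a superkey.
Affiliation, PaperID --> Country determines the non-prime attribute {Country} from a non-superkey — 3NF is violated.
Checking every proper subset of each key, none determines a non-prime attribute — 2NF is satisfied.

2NF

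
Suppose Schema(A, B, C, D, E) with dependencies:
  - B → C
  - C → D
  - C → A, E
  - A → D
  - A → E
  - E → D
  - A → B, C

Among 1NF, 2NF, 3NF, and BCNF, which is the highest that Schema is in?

2NF

Candidate keys: {A}, {B}, {C}. Prime attributes: {A, B, C}.
For E → D we have {E}⁺ = {D, E}; {E} is not a superkey, so BCNF fails.
Because {D} is non-prime and the left side of E → D is not a superkey, the relation is not in 3NF.
With only single-attribute keys there can be no partial dependency, so 2NF holds.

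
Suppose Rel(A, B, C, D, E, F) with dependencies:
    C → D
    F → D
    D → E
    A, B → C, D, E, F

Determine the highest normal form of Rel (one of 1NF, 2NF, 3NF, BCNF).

2NF

Candidate key: {A, B}. Prime attributes: {A, B}.
C → D breaks BCNF: {C}⁺ = {C, D, E}, so {C} is not a superkey.
C → D determines the non-prime attribute {D} from a non-superkey — 3NF is violated.
No non-prime attribute depends on a proper subset of any candidate key, so 2NF holds.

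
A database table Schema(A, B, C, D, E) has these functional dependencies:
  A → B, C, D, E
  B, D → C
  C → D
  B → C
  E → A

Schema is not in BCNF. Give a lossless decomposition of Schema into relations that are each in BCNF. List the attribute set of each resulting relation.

{A, B, E}; {B, C}; {B, D}; {C, D}

Candidate keys of the original relation: {A}, {E}.
Within {A, B, C, D, E}: {B, D}⁺ ∩ {A, B, C, D, E} = {B, C, D}, not the whole set, so B, D → C violates BCNF; decompose into {B, C, D} and {A, B, D, E}.
Within {B, C, D}: {C}⁺ ∩ {B, C, D} = {C, D}, not the whole set, so C → D violates BCNF; decompose into {C, D} and {B, C}.
{C, D} is in BCNF.
{B, C} is in BCNF.
Within {A, B, D, E}: {B}⁺ ∩ {A, B, D, E} = {B, D}, not the whole set, so B → D violates BCNF; decompose into {B, D} and {A, B, E}.
{B, D} is in BCNF.
{A, B, E} is in BCNF.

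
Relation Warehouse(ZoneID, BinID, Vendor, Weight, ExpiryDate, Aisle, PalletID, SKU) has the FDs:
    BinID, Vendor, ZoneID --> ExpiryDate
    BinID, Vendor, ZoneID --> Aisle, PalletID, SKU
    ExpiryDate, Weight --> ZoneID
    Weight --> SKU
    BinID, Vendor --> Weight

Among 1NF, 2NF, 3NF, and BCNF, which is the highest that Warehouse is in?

Candidate keys: {BinID, ExpiryDate, Vendor}, {BinID, Vendor, ZoneID}. Prime attributes: {BinID, ExpiryDate, Vendor, ZoneID}.
ExpiryDate, Weight --> ZoneID: {ExpiryDate, Weight}⁺ = {ExpiryDate, SKU, Weight, ZoneID}, which is not all of the attributes, so the left side is not a superkey — BCNF is violated.
Because {SKU} is non-prime and the left side of Weight --> SKU is not a superkey, the relation is not in 3NF.
{BinID, Vendor} is a proper subset of the key {BinID, ExpiryDate, Vendor}, and {BinID, Vendor}⁺ contains the non-prime attributes {SKU, Weight} — a partial dependency, so 2NF is violated.

1NF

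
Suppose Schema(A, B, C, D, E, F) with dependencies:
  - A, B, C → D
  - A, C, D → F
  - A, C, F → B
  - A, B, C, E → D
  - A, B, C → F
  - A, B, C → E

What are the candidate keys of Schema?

{A, B, C}, {A, C, D}, {A, C, F}

{A, C} never appear on the right of any FD, so every key must include all of them.
{A, B, C}⁺ = {A, B, C, D, E, F} — all of the relation — so {A, B, C} is a candidate key.
{A, C, D}⁺ = {A, B, C, D, E, F} — all of the relation — so {A, C, D} is a candidate key.
{A, C, F}⁺ = {A, B, C, D, E, F} — all of the relation — so {A, C, F} is a candidate key.
Any other superkey properly contains one of these, so there are no further candidate keys.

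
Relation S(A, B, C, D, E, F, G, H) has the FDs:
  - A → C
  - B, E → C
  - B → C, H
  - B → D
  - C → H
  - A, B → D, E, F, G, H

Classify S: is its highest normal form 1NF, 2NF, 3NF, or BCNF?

Candidate key: {A, B}. Prime attributes: {A, B}.
A → C breaks BCNF: {A}⁺ = {A, C, H}, so {A} is not a superkey.
A → C has non-prime {C} on the right and a non-superkey on the left, so 3NF fails.
Since {A} ⊂ {A, B} and {A}⁺ ⊇ {C, H} with {C, H} non-prime, there is a partial dependency; 2NF fails.

1NF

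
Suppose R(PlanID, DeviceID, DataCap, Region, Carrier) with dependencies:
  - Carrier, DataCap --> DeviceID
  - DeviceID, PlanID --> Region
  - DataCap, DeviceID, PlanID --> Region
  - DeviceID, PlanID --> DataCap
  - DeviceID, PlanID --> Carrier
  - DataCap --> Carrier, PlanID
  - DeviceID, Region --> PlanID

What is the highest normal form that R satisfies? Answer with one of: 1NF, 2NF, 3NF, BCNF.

Candidate keys: {DataCap}, {DeviceID, PlanID}, {DeviceID, Region}. Prime attributes: {DataCap, DeviceID, PlanID, Region}.
Each dependency's left side is a superkey — BCNF holds.

BCNF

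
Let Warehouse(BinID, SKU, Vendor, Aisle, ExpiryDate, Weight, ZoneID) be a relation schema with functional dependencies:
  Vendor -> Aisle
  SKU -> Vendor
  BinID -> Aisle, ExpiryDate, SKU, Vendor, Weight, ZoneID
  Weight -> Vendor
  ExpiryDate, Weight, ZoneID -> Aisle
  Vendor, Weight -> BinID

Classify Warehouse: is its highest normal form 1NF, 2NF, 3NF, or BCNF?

2NF

Candidate keys: {BinID}, {Weight}. Prime attributes: {BinID, Weight}.
Vendor -> Aisle: {Vendor}⁺ = {Aisle, Vendor}, which is not all of the attributes, so the left side is not a superkey — BCNF is violated.
Vendor -> Aisle determines the non-prime attribute {Aisle} from a non-superkey — 3NF is violated.
Every candidate key is a single attribute, so no partial dependency is possible; 2NF holds.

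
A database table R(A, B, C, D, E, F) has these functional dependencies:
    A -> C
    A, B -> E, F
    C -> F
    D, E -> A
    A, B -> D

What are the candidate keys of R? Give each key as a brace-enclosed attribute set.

Attributes never on any right-hand side: {B} — every candidate key must contain it.
{A, B}⁺ = {A, B, C, D, E, F}, which is every attribute, so {A, B} is a candidate key.
{B, D, E}⁺ = {A, B, C, D, E, F}, which is every attribute, so {B, D, E} is a candidate key.
These are minimal and exhaustive — every other superkey contains one of them.

{A, B}, {B, D, E}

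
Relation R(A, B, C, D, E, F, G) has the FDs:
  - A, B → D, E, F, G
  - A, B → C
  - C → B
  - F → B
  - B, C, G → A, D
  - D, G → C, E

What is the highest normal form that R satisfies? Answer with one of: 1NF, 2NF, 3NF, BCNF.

3NF

Candidate keys: {A, B}, {A, C}, {A, F}, {C, G}, {D, G}. Prime attributes: {A, B, C, D, F, G}.
C → B: {C}⁺ = {B, C}, which is not all of the attributes, so the left side is not a superkey — BCNF is violated.
But every attribute on its right side ({B}) is prime, and the same holds for every other non-superkey FD, so 3NF still holds.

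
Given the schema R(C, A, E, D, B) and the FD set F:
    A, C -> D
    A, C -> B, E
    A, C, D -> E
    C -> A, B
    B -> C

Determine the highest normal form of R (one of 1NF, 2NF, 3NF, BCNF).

BCNF

Candidate keys: {B}, {C}. Prime attributes: {B, C}.
The left-hand side of every FD is a superkey, so BCNF is satisfied.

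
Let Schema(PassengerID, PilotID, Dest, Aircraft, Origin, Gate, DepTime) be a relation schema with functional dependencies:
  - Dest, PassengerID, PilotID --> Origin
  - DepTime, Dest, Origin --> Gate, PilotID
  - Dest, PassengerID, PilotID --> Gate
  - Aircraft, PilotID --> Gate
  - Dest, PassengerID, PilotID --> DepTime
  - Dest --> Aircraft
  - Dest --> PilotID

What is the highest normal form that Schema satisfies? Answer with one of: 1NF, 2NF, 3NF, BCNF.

Candidate key: {Dest, PassengerID}. Prime attributes: {Dest, PassengerID}.
DepTime, Dest, Origin --> Gate, PilotID breaks BCNF: {DepTime, Dest, Origin}⁺ = {Aircraft, DepTime, Dest, Gate, Origin, PilotID}, so {DepTime, Dest, Origin} is not a superkey.
Because {Gate, PilotID} are non-prime and the left side of DepTime, Dest, Origin --> Gate, PilotID is not a superkey, the relation is not in 3NF.
{Dest} is a proper subset of the key {Dest, PassengerID}, and {Dest}⁺ contains the non-prime attributes {Aircraft, Gate, PilotID} — a partial dependency, so 2NF is violated.

1NF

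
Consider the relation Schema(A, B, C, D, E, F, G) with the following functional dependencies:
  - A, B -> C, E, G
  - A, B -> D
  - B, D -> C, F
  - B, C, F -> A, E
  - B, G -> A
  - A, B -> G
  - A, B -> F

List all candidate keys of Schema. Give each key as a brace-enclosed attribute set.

{A, B}, {B, C, F}, {B, D}, {B, G}

{B} never appears on the right of any FD, so every key must include it.
{A, B} is a candidate key since {A, B}⁺ = {A, B, C, D, E, F, G} covers every attribute.
{B, D} is a candidate key since {B, D}⁺ = {A, B, C, D, E, F, G} covers every attribute.
{B, G} is a candidate key since {B, G}⁺ = {A, B, C, D, E, F, G} covers every attribute.
{B, C, F} is a candidate key since {B, C, F}⁺ = {A, B, C, D, E, F, G} covers every attribute.
Any other superkey properly contains one of these, so there are no further candidate keys.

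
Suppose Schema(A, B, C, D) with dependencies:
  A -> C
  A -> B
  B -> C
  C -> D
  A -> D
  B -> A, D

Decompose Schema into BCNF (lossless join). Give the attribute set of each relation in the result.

{A, B, C}; {C, D}

Candidate keys of the original relation: {A}, {B}.
{A, B, C, D}: {C} determines {C, D} here but is not a superkey — split on C -> D, giving {C, D} and {A, B, C}.
{C, D} is in BCNF.
{A, B, C} is in BCNF.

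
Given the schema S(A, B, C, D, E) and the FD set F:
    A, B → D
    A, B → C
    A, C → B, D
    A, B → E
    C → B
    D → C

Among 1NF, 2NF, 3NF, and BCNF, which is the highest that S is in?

3NF

Candidate keys: {A, B}, {A, C}, {A, D}. Prime attributes: {A, B, C, D}.
C → B breaks BCNF: {C}⁺ = {B, C}, so {C} is not a superkey.
But every attribute on its right side ({B}) is prime, and the same holds for every other non-superkey FD, so 3NF still holds.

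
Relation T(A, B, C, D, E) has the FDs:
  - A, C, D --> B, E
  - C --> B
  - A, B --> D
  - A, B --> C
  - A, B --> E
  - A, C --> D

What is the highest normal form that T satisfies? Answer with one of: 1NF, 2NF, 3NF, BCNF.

Candidate keys: {A, B}, {A, C}. Prime attributes: {A, B, C}.
For C --> B we have {C}⁺ = {B, C}; {C} is not a superkey, so BCNF fails.
But every attribute on its right side ({B}) is prime, and the same holds for every other non-superkey FD, so 3NF still holds.

3NF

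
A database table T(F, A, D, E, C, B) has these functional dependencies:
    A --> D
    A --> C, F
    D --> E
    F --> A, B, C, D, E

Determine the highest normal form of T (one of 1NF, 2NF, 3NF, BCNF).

2NF

Candidate keys: {A}, {F}. Prime attributes: {A, F}.
D --> E: {D}⁺ = {D, E}, which is not all of the attributes, so the left side is not a superkey — BCNF is violated.
D --> E has non-prime {E} on the right and a non-superkey on the left, so 3NF fails.
Every candidate key is a single attribute, so no partial dependency is possible; 2NF holds.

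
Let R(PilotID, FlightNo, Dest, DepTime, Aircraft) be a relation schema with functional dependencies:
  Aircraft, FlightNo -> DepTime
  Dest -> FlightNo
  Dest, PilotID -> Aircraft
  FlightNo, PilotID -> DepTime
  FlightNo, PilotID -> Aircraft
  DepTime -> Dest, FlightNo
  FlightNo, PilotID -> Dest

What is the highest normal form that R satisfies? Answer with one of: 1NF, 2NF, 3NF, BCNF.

Candidate keys: {DepTime, PilotID}, {Dest, PilotID}, {FlightNo, PilotID}. Prime attributes: {DepTime, Dest, FlightNo, PilotID}.
For Aircraft, FlightNo -> DepTime we have {Aircraft, FlightNo}⁺ = {Aircraft, DepTime, Dest, FlightNo}; {Aircraft, FlightNo} is not a superkey, so BCNF fails.
Since {DepTime} ⊆ prime attributes and every other non-superkey FD also has a prime right side, the schema is in 3NF.

3NF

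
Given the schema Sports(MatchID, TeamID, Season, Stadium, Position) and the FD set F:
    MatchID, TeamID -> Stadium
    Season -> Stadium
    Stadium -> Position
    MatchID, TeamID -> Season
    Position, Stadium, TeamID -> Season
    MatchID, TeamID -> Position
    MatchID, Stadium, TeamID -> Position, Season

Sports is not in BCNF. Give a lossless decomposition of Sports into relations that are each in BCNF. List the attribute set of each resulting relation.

{MatchID, Season, TeamID}; {Position, Stadium}; {Season, Stadium}

Candidate key of the original relation: {MatchID, TeamID}.
{MatchID, Position, Season, Stadium, TeamID}: {Season} determines {Position, Season, Stadium} here but is not a superkey — split on Season -> Position, Stadium, giving {Position, Season, Stadium} and {MatchID, Season, TeamID}.
{Position, Season, Stadium}: {Stadium} determines {Position, Stadium} here but is not a superkey — split on Stadium -> Position, giving {Position, Stadium} and {Season, Stadium}.
{Position, Stadium} has no BCNF violation.
{Season, Stadium} has no BCNF violation.
{MatchID, Season, TeamID} has no BCNF violation.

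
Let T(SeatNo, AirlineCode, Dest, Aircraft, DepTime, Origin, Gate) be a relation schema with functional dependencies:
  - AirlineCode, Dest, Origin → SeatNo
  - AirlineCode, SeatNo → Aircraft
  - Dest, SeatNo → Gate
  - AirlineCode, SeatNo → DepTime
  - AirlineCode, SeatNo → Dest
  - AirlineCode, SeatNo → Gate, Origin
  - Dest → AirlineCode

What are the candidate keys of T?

{AirlineCode, SeatNo} is a candidate key since {AirlineCode, SeatNo}⁺ = {Aircraft, AirlineCode, DepTime, Dest, Gate, Origin, SeatNo} covers every attribute.
{Dest, Origin} is a candidate key since {Dest, Origin}⁺ = {Aircraft, AirlineCode, DepTime, Dest, Gate, Origin, SeatNo} covers every attribute.
{Dest, SeatNo} is a candidate key since {Dest, SeatNo}⁺ = {Aircraft, AirlineCode, DepTime, Dest, Gate, Origin, SeatNo} covers every attribute.
No proper subset of any of these is a key, and no other minimal superkey exists.

{AirlineCode, SeatNo}, {Dest, Origin}, {Dest, SeatNo}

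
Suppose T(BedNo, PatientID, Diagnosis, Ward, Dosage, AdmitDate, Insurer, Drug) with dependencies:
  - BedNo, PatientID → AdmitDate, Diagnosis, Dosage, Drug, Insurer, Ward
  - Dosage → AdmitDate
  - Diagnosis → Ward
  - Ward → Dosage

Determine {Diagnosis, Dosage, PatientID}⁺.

{AdmitDate, Diagnosis, Dosage, PatientID, Ward}

Start with {Diagnosis, Dosage, PatientID}.
Dosage → AdmitDate applies; add {AdmitDate} → now {AdmitDate, Diagnosis, Dosage, PatientID}.
Diagnosis → Ward applies; add {Ward} → now {AdmitDate, Diagnosis, Dosage, PatientID, Ward}.
No further FD applies.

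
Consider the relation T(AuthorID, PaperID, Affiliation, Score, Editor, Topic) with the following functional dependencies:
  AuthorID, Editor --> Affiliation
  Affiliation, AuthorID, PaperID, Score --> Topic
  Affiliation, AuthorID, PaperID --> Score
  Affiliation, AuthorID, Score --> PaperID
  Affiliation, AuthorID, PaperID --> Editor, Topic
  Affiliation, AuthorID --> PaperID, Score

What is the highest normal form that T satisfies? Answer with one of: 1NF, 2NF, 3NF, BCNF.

Candidate keys: {Affiliation, AuthorID}, {AuthorID, Editor}. Prime attributes: {Affiliation, AuthorID, Editor}.
Every FD has a superkey on the left, so the relation is in BCNF.

BCNF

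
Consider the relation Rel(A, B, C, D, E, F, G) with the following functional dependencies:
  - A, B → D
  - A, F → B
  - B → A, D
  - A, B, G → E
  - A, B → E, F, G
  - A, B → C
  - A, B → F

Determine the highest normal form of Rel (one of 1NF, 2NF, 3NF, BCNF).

Candidate keys: {A, F}, {B}. Prime attributes: {A, B, F}.
Each dependency's left side is a superkey — BCNF holds.

BCNF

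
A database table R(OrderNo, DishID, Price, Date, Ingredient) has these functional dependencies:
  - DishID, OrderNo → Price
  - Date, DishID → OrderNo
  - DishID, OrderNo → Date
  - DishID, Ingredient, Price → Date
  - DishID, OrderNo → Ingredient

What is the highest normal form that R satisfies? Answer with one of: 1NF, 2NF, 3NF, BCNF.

BCNF

Candidate keys: {Date, DishID}, {DishID, Ingredient, Price}, {DishID, OrderNo}. Prime attributes: {Date, DishID, Ingredient, OrderNo, Price}.
Each dependency's left side is a superkey — BCNF holds.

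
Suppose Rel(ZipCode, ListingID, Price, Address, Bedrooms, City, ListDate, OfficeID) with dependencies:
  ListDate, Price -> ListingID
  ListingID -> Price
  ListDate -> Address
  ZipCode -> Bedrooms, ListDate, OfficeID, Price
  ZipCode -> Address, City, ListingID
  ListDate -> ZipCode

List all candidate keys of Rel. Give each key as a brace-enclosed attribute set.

Closure of {ListDate} is {Address, Bedrooms, City, ListDate, ListingID, OfficeID, Price, ZipCode}, the whole schema; {ListDate} is a candidate key.
Closure of {ZipCode} is {Address, Bedrooms, City, ListDate, ListingID, OfficeID, Price, ZipCode}, the whole schema; {ZipCode} is a candidate key.
Any other superkey properly contains one of these, so there are no further candidate keys.

{ListDate}, {ZipCode}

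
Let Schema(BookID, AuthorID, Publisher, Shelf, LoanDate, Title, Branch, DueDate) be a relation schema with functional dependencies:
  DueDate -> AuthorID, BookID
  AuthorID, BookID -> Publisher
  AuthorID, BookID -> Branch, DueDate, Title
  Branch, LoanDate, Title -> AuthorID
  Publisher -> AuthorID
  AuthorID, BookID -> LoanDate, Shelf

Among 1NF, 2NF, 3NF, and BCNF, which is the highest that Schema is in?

Candidate keys: {AuthorID, BookID}, {BookID, Branch, LoanDate, Title}, {BookID, Publisher}, {DueDate}. Prime attributes: {AuthorID, BookID, Branch, DueDate, LoanDate, Publisher, Title}.
Branch, LoanDate, Title -> AuthorID: {Branch, LoanDate, Title}⁺ = {AuthorID, Branch, LoanDate, Title}, which is not all of the attributes, so the left side is not a superkey — BCNF is violated.
Since {AuthorID} ⊆ prime attributes and every other non-superkey FD also has a prime right side, the schema is in 3NF.

3NF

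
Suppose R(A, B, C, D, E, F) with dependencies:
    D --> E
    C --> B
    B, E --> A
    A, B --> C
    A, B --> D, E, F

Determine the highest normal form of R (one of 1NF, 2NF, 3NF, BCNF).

3NF

Candidate keys: {A, B}, {A, C}, {B, D}, {B, E}, {C, D}, {C, E}. Prime attributes: {A, B, C, D, E}.
D --> E breaks BCNF: {D}⁺ = {D, E}, so {D} is not a superkey.
Its right-hand attributes {E} are all prime, as are those of every other non-superkey FD — the relation is in 3NF.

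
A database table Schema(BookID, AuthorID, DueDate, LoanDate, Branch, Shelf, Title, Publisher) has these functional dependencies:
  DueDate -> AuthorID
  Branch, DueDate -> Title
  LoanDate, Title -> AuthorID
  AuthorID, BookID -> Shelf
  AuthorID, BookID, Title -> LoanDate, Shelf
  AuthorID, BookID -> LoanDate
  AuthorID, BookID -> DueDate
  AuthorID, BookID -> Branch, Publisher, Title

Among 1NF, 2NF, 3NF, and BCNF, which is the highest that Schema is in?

Candidate keys: {AuthorID, BookID}, {BookID, DueDate}, {BookID, LoanDate, Title}. Prime attributes: {AuthorID, BookID, DueDate, LoanDate, Title}.
DueDate -> AuthorID breaks BCNF: {DueDate}⁺ = {AuthorID, DueDate}, so {DueDate} is not a superkey.
Its right-hand attributes {AuthorID} are all prime, as are those of every other non-superkey FD — the relation is in 3NF.

3NF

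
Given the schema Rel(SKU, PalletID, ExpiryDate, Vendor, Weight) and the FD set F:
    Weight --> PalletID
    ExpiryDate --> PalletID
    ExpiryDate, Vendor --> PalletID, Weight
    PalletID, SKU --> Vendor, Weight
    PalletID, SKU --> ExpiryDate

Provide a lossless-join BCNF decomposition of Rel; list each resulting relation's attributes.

Candidate keys of the original relation: {ExpiryDate, SKU}, {PalletID, SKU}, {SKU, Weight}.
Within {ExpiryDate, PalletID, SKU, Vendor, Weight}: {Weight}⁺ ∩ {ExpiryDate, PalletID, SKU, Vendor, Weight} = {PalletID, Weight}, not the whole set, so Weight --> PalletID violates BCNF; decompose into {PalletID, Weight} and {ExpiryDate, SKU, Vendor, Weight}.
{PalletID, Weight}: every determinant is a superkey — BCNF.
Within {ExpiryDate, SKU, Vendor, Weight}: {ExpiryDate, Vendor}⁺ ∩ {ExpiryDate, SKU, Vendor, Weight} = {ExpiryDate, Vendor, Weight}, not the whole set, so ExpiryDate, Vendor --> Weight violates BCNF; decompose into {ExpiryDate, Vendor, Weight} and {ExpiryDate, SKU, Vendor}.
{ExpiryDate, Vendor, Weight}: every determinant is a superkey — BCNF.
{ExpiryDate, SKU, Vendor}: every determinant is a superkey — BCNF.

{ExpiryDate, SKU, Vendor}; {ExpiryDate, Vendor, Weight}; {PalletID, Weight}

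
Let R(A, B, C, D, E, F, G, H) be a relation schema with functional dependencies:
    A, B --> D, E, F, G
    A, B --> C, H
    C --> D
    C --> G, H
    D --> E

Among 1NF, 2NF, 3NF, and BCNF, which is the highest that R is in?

2NF

Candidate key: {A, B}. Prime attributes: {A, B}.
C --> D breaks BCNF: {C}⁺ = {C, D, E, G, H}, so {C} is not a superkey.
C --> D has non-prime {D} on the right and a non-superkey on the left, so 3NF fails.
No proper subset of a key has a non-prime attribute in its closure, so there is no partial dependency; 2NF holds.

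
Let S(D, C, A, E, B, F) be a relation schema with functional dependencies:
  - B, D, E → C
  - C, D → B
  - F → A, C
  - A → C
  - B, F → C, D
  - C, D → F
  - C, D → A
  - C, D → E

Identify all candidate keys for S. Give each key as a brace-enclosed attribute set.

{A, D}, {B, D, E}, {B, F}, {C, D}, {D, F}

{A, D} is a candidate key since {A, D}⁺ = {A, B, C, D, E, F} covers every attribute.
{B, F} is a candidate key since {B, F}⁺ = {A, B, C, D, E, F} covers every attribute.
{C, D} is a candidate key since {C, D}⁺ = {A, B, C, D, E, F} covers every attribute.
{D, F} is a candidate key since {D, F}⁺ = {A, B, C, D, E, F} covers every attribute.
{B, D, E} is a candidate key since {B, D, E}⁺ = {A, B, C, D, E, F} covers every attribute.
Any other superkey properly contains one of these, so there are no further candidate keys.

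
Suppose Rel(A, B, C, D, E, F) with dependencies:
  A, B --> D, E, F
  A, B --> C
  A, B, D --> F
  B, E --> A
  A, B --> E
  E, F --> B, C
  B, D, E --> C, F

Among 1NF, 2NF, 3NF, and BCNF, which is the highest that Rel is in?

BCNF

Candidate keys: {A, B}, {B, E}, {E, F}. Prime attributes: {A, B, E, F}.
Each dependency's left side is a superkey — BCNF holds.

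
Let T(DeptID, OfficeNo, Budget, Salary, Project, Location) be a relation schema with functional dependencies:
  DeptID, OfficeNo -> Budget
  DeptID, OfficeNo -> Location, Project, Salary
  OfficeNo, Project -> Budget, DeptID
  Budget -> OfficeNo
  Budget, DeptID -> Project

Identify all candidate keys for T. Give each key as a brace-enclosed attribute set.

{Budget, DeptID}, {Budget, Project}, {DeptID, OfficeNo}, {OfficeNo, Project}

{Budget, DeptID} is a candidate key since {Budget, DeptID}⁺ = {Budget, DeptID, Location, OfficeNo, Project, Salary} covers every attribute.
{Budget, Project} is a candidate key since {Budget, Project}⁺ = {Budget, DeptID, Location, OfficeNo, Project, Salary} covers every attribute.
{DeptID, OfficeNo} is a candidate key since {DeptID, OfficeNo}⁺ = {Budget, DeptID, Location, OfficeNo, Project, Salary} covers every attribute.
{OfficeNo, Project} is a candidate key since {OfficeNo, Project}⁺ = {Budget, DeptID, Location, OfficeNo, Project, Salary} covers every attribute.
These are minimal and exhaustive — every other superkey contains one of them.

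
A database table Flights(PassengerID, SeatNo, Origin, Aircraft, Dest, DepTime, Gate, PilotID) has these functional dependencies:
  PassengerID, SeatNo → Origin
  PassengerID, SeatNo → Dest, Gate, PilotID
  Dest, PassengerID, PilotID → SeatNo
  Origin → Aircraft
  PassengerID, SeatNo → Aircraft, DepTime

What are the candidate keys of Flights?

No FD produces {PassengerID}, so it must be in every candidate key.
Closure of {PassengerID, SeatNo} is {Aircraft, DepTime, Dest, Gate, Origin, PassengerID, PilotID, SeatNo}, the whole schema; {PassengerID, SeatNo} is a candidate key.
Closure of {Dest, PassengerID, PilotID} is {Aircraft, DepTime, Dest, Gate, Origin, PassengerID, PilotID, SeatNo}, the whole schema; {Dest, PassengerID, PilotID} is a candidate key.
Any other superkey properly contains one of these, so there are no further candidate keys.

{Dest, PassengerID, PilotID}, {PassengerID, SeatNo}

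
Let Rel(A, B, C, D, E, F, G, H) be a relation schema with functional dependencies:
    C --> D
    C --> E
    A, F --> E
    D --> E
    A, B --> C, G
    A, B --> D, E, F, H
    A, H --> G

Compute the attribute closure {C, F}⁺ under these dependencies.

Start with {C, F}.
C --> D applies; add {D} → now {C, D, F}.
C --> E applies; add {E} → now {C, D, E, F}.
No further FD applies.

{C, D, E, F}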